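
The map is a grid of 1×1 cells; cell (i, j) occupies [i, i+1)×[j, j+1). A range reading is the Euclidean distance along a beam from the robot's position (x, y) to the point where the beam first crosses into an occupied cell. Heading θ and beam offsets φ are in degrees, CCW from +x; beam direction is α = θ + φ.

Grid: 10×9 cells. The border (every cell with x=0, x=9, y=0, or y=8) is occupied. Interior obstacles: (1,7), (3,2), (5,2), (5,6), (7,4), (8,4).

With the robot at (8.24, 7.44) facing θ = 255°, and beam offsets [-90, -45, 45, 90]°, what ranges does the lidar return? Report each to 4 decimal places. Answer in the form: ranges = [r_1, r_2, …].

ranges = [2.1637, 2.5865, 1.5200, 0.7868]

beam 1: φ=-90°, α=165°
  cosα=-0.9659 sinα=0.2588 | (8,7) | tMaxX 0.2485 tMaxY 2.1637 | tΔX 1.0353 tΔY 3.8637
    t=0.2485 [x] (7,7)
    t=1.2837 [x] (6,7)
    t=2.1637 [y] (6,8) — stop
  → r_1 = 2.1637
beam 2: φ=-45°, α=210°
  cosα=-0.8660 sinα=-0.5000 | (8,7) | tMaxX 0.2771 tMaxY 0.8800 | tΔX 1.1547 tΔY 2.0000
    t=0.2771 [x] (7,7)
    t=0.8800 [y] (7,6)
    t=1.4318 [x] (6,6)
    t=2.5865 [x] (5,6) — stop
  → r_2 = 2.5865
beam 3: φ=45°, α=300°
  cosα=0.5000 sinα=-0.8660 | (8,7) | tMaxX 1.5200 tMaxY 0.5081 | tΔX 2.0000 tΔY 1.1547
    t=0.5081 [y] (8,6)
    t=1.5200 [x] (9,6) — stop
  → r_3 = 1.5200
beam 4: φ=90°, α=345°
  cosα=0.9659 sinα=-0.2588 | (8,7) | tMaxX 0.7868 tMaxY 1.7000 | tΔX 1.0353 tΔY 3.8637
    t=0.7868 [x] (9,7) — stop
  → r_4 = 0.7868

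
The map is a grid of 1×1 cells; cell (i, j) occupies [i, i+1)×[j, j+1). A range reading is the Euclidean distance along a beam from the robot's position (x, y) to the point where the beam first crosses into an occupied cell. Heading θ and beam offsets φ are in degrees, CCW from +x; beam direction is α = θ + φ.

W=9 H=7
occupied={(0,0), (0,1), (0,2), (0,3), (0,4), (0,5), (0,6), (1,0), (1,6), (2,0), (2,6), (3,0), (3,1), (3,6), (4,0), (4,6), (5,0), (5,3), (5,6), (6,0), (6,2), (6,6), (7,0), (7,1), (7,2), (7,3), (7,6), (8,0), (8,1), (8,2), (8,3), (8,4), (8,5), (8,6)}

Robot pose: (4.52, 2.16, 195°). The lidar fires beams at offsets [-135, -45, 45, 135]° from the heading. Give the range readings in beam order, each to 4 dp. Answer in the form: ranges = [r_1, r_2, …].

beam 1: φ=-135°, α=60°
  direction (0.5000, 0.8660); cell (4,2); t to first gridline: x 0.9600, y 0.9699 (then +2.0000 / +1.1547)
    (5,2) via x @ 0.9600
    (5,3) via y @ 0.9699  # hit
  → r_1 = 0.9699
beam 2: φ=-45°, α=150°
  direction (-0.8660, 0.5000); cell (4,2); t to first gridline: x 0.6004, y 1.6800 (then +1.1547 / +2.0000)
    (3,2) via x @ 0.6004
    (3,3) via y @ 1.6800
    (2,3) via x @ 1.7551
    (1,3) via x @ 2.9098
    (1,4) via y @ 3.6800
    (0,4) via x @ 4.0645  # hit
  → r_2 = 4.0645
beam 3: φ=45°, α=240°
  direction (-0.5000, -0.8660); cell (4,2); t to first gridline: x 1.0400, y 0.1848 (then +2.0000 / +1.1547)
    (4,1) via y @ 0.1848
    (3,1) via x @ 1.0400  # hit
  → r_3 = 1.0400
beam 4: φ=135°, α=330°
  direction (0.8660, -0.5000); cell (4,2); t to first gridline: x 0.5543, y 0.3200 (then +1.1547 / +2.0000)
    (4,1) via y @ 0.3200
    (5,1) via x @ 0.5543
    (6,1) via x @ 1.7090
    (6,0) via y @ 2.3200  # hit
  → r_4 = 2.3200

ranges = [0.9699, 4.0645, 1.0400, 2.3200]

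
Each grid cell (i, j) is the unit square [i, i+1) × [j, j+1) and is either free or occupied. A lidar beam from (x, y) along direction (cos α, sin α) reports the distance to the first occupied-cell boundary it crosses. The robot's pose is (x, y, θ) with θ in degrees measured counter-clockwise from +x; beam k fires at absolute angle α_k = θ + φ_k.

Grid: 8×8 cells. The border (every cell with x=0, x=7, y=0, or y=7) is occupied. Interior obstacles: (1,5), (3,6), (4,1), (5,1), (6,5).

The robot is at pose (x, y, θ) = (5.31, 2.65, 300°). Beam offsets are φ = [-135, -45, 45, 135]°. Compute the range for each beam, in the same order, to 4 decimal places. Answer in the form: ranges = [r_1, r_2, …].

beam 1: φ=-135°, α=165°
  dir = (cos 165°, sin 165°) = (-0.9659, 0.2588); from cell (5,2)
  next x-line at t=0.3209, next y-line at t=1.3523; Δt_x=1.0353, Δt_y=3.8637
    x: enter (4,2) at t=0.3209
    y: enter (4,3) at t=1.3523
    x: enter (3,3) at t=1.3562
    x: enter (2,3) at t=2.3915
    x: enter (1,3) at t=3.4268
    x: enter (0,3) at t=4.4620 ← occupied
  → r_1 = 4.4620
beam 2: φ=-45°, α=255°
  dir = (cos 255°, sin 255°) = (-0.2588, -0.9659); from cell (5,2)
  next x-line at t=1.1977, next y-line at t=0.6729; Δt_x=3.8637, Δt_y=1.0353
    y: enter (5,1) at t=0.6729 ← occupied
  → r_2 = 0.6729
beam 3: φ=45°, α=345°
  dir = (cos 345°, sin 345°) = (0.9659, -0.2588); from cell (5,2)
  next x-line at t=0.7143, next y-line at t=2.5114; Δt_x=1.0353, Δt_y=3.8637
    x: enter (6,2) at t=0.7143
    x: enter (7,2) at t=1.7496 ← occupied
  → r_3 = 1.7496
beam 4: φ=135°, α=75°
  dir = (cos 75°, sin 75°) = (0.2588, 0.9659); from cell (5,2)
  next x-line at t=2.6660, next y-line at t=0.3623; Δt_x=3.8637, Δt_y=1.0353
    y: enter (5,3) at t=0.3623
    y: enter (5,4) at t=1.3976
    y: enter (5,5) at t=2.4329
    x: enter (6,5) at t=2.6660 ← occupied
  → r_4 = 2.6660

ranges = [4.4620, 0.6729, 1.7496, 2.6660]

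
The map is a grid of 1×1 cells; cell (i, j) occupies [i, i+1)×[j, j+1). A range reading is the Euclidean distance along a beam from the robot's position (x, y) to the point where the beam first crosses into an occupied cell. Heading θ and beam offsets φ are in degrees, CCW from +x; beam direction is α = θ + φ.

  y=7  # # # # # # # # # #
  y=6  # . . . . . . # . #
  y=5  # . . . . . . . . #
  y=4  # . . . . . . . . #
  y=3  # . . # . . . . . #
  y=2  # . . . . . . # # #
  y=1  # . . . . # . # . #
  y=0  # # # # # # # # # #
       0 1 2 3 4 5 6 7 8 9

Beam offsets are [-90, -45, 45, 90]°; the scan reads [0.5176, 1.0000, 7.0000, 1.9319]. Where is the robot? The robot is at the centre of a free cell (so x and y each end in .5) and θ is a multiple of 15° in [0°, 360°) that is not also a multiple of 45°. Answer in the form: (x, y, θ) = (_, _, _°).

(x, y, θ) = (1.5, 6.5, 285°)

The pose lattice has 42·16 = 672 candidates. Test each by forward raycasting.
  (6.5, 3.5, 120°): beam 1 = 2.8868 ≠ 0.5176 ✗
  (1.5, 2.5, 210°): beam 1 = 1.0000 ≠ 0.5176 ✗
  (2.5, 2.5, 15°): beam 1 = 1.5529 ≠ 0.5176 ✗
  (1.5, 4.5, 240°): beam 1 = 0.5774 ≠ 0.5176 ✗
  …
  (1.5, 6.5, 285°): r_1=0.5176, r_2=1.0000, r_3=7.0000, r_4=1.9319 — all match ✓
Unique over the lattice → pose = (1.5, 6.5, 285°).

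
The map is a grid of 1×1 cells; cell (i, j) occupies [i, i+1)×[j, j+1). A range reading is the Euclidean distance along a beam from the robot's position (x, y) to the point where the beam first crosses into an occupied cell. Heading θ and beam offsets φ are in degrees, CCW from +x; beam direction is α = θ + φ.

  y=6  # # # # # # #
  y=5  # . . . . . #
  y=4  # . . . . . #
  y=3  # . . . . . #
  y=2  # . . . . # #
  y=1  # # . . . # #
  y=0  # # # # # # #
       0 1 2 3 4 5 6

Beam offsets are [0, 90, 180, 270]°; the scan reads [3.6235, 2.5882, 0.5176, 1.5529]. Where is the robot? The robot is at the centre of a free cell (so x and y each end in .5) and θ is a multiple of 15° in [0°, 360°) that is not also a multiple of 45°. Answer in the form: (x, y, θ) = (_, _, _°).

(x, y, θ) = (1.5, 3.5, 345°)

The pose lattice has 22·16 = 352 candidates. Test each by forward raycasting.
  (2.5, 1.5, 240°): beam 1 = 0.5774 ≠ 3.6235 ✗
  (1.5, 2.5, 120°): beam 1 = 1.0000 ≠ 3.6235 ✗
  (2.5, 2.5, 345°): beam 1 = 2.5882 ≠ 3.6235 ✗
  …
  (1.5, 3.5, 345°): r_1=3.6235, r_2=2.5882, r_3=0.5176, r_4=1.5529 — all match ✓
Unique over the lattice → pose = (1.5, 3.5, 345°).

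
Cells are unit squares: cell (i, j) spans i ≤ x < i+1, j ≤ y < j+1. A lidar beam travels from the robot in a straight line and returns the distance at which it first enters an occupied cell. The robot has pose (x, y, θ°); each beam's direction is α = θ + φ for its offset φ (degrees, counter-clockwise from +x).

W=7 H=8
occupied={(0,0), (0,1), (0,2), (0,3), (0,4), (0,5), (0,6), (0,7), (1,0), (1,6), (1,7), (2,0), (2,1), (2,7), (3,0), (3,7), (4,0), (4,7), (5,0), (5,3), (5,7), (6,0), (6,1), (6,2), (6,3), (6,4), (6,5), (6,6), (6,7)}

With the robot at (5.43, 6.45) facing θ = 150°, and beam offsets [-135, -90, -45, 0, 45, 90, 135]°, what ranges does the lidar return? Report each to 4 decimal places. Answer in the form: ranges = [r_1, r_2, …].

ranges = [0.5901, 0.6351, 0.5694, 1.1000, 4.5863, 5.1384, 2.2023]

beam 1: φ=-135°, α=15°
  direction (0.9659, 0.2588); cell (5,6); t to first gridline: x 0.5901, y 2.1250 (then +1.0353 / +3.8637)
    (6,6) via x @ 0.5901  # hit
  → r_1 = 0.5901
beam 2: φ=-90°, α=60°
  direction (0.5000, 0.8660); cell (5,6); t to first gridline: x 1.1400, y 0.6351 (then +2.0000 / +1.1547)
    (5,7) via y @ 0.6351  # hit
  → r_2 = 0.6351
beam 3: φ=-45°, α=105°
  direction (-0.2588, 0.9659); cell (5,6); t to first gridline: x 1.6614, y 0.5694 (then +3.8637 / +1.0353)
    (5,7) via y @ 0.5694  # hit
  → r_3 = 0.5694
beam 4: φ=0°, α=150°
  direction (-0.8660, 0.5000); cell (5,6); t to first gridline: x 0.4965, y 1.1000 (then +1.1547 / +2.0000)
    (4,6) via x @ 0.4965
    (4,7) via y @ 1.1000  # hit
  → r_4 = 1.1000
beam 5: φ=45°, α=195°
  direction (-0.9659, -0.2588); cell (5,6); t to first gridline: x 0.4452, y 1.7387 (then +1.0353 / +3.8637)
    (4,6) via x @ 0.4452
    (3,6) via x @ 1.4804
    (3,5) via y @ 1.7387
    (2,5) via x @ 2.5157
    (1,5) via x @ 3.5510
    (0,5) via x @ 4.5863  # hit
  → r_5 = 4.5863
beam 6: φ=90°, α=240°
  direction (-0.5000, -0.8660); cell (5,6); t to first gridline: x 0.8600, y 0.5196 (then +2.0000 / +1.1547)
    (5,5) via y @ 0.5196
    (4,5) via x @ 0.8600
    (4,4) via y @ 1.6743
    (4,3) via y @ 2.8290
    (3,3) via x @ 2.8600
    (3,2) via y @ 3.9837
    (2,2) via x @ 4.8600
    (2,1) via y @ 5.1384  # hit
  → r_6 = 5.1384
beam 7: φ=135°, α=285°
  direction (0.2588, -0.9659); cell (5,6); t to first gridline: x 2.2023, y 0.4659 (then +3.8637 / +1.0353)
    (5,5) via y @ 0.4659
    (5,4) via y @ 1.5012
    (6,4) via x @ 2.2023  # hit
  → r_7 = 2.2023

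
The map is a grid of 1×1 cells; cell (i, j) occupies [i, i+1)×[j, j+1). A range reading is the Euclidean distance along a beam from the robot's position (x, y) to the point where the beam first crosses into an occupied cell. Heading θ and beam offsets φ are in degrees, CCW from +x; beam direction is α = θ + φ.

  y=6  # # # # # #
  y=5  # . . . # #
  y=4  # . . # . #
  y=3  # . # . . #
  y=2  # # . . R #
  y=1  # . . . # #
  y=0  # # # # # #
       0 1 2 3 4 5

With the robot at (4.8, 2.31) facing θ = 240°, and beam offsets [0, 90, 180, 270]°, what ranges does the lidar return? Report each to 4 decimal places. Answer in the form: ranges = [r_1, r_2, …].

ranges = [0.3580, 0.2309, 0.4000, 2.0785]

beam 1: φ=0°, α=240°
  direction (-0.5000, -0.8660); cell (4,2); t to first gridline: x 1.6000, y 0.3580 (then +2.0000 / +1.1547)
    (4,1) via y @ 0.3580  # hit
  → r_1 = 0.3580
beam 2: φ=90°, α=330°
  direction (0.8660, -0.5000); cell (4,2); t to first gridline: x 0.2309, y 0.6200 (then +1.1547 / +2.0000)
    (5,2) via x @ 0.2309  # hit
  → r_2 = 0.2309
beam 3: φ=180°, α=60°
  direction (0.5000, 0.8660); cell (4,2); t to first gridline: x 0.4000, y 0.7967 (then +2.0000 / +1.1547)
    (5,2) via x @ 0.4000  # hit
  → r_3 = 0.4000
beam 4: φ=270°, α=150°
  direction (-0.8660, 0.5000); cell (4,2); t to first gridline: x 0.9238, y 1.3800 (then +1.1547 / +2.0000)
    (3,2) via x @ 0.9238
    (3,3) via y @ 1.3800
    (2,3) via x @ 2.0785  # hit
  → r_4 = 2.0785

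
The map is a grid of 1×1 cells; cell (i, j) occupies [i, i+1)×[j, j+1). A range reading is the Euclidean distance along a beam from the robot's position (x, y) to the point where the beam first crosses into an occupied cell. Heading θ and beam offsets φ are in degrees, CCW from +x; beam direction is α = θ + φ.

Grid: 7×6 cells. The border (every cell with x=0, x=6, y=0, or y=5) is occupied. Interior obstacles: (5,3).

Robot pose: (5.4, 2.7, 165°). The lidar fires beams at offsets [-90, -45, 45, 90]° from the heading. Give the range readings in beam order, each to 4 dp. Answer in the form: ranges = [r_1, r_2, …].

ranges = [0.3106, 0.3464, 3.4000, 1.7600]

beam 1: φ=-90°, α=75°
  cosα=0.2588 sinα=0.9659 | (5,2) | tMaxX 2.3182 tMaxY 0.3106 | tΔX 3.8637 tΔY 1.0353
    t=0.3106 [y] (5,3) — stop
  → r_1 = 0.3106
beam 2: φ=-45°, α=120°
  cosα=-0.5000 sinα=0.8660 | (5,2) | tMaxX 0.8000 tMaxY 0.3464 | tΔX 2.0000 tΔY 1.1547
    t=0.3464 [y] (5,3) — stop
  → r_2 = 0.3464
beam 3: φ=45°, α=210°
  cosα=-0.8660 sinα=-0.5000 | (5,2) | tMaxX 0.4619 tMaxY 1.4000 | tΔX 1.1547 tΔY 2.0000
    t=0.4619 [x] (4,2)
    t=1.4000 [y] (4,1)
    t=1.6166 [x] (3,1)
    t=2.7713 [x] (2,1)
    t=3.4000 [y] (2,0) — stop
  → r_3 = 3.4000
beam 4: φ=90°, α=255°
  cosα=-0.2588 sinα=-0.9659 | (5,2) | tMaxX 1.5455 tMaxY 0.7247 | tΔX 3.8637 tΔY 1.0353
    t=0.7247 [y] (5,1)
    t=1.5455 [x] (4,1)
    t=1.7600 [y] (4,0) — stop
  → r_4 = 1.7600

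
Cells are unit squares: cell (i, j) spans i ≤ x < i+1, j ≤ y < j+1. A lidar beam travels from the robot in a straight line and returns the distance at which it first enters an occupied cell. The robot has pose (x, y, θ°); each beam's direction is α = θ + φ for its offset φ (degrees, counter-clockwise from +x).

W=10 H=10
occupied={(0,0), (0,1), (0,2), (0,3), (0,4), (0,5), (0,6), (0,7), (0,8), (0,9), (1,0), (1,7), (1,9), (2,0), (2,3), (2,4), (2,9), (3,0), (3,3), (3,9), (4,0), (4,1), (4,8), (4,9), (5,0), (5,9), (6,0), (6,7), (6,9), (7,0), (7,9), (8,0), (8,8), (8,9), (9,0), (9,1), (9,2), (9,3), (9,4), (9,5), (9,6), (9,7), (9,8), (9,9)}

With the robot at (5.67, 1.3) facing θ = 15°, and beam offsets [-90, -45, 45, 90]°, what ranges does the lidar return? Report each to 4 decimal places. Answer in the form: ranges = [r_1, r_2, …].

ranges = [0.3106, 0.6000, 6.6600, 7.9716]

beam 1: φ=-90°, α=285°
  dir = (cos 285°, sin 285°) = (0.2588, -0.9659); from cell (5,1)
  next x-line at t=1.2750, next y-line at t=0.3106; Δt_x=3.8637, Δt_y=1.0353
    y: enter (5,0) at t=0.3106 ← occupied
  → r_1 = 0.3106
beam 2: φ=-45°, α=330°
  dir = (cos 330°, sin 330°) = (0.8660, -0.5000); from cell (5,1)
  next x-line at t=0.3811, next y-line at t=0.6000; Δt_x=1.1547, Δt_y=2.0000
    x: enter (6,1) at t=0.3811
    y: enter (6,0) at t=0.6000 ← occupied
  → r_2 = 0.6000
beam 3: φ=45°, α=60°
  dir = (cos 60°, sin 60°) = (0.5000, 0.8660); from cell (5,1)
  next x-line at t=0.6600, next y-line at t=0.8083; Δt_x=2.0000, Δt_y=1.1547
    x: enter (6,1) at t=0.6600
    y: enter (6,2) at t=0.8083
    y: enter (6,3) at t=1.9630
    x: enter (7,3) at t=2.6600
    y: enter (7,4) at t=3.1177
    y: enter (7,5) at t=4.2724
    x: enter (8,5) at t=4.6600
    y: enter (8,6) at t=5.4271
    y: enter (8,7) at t=6.5818
    x: enter (9,7) at t=6.6600 ← occupied
  → r_3 = 6.6600
beam 4: φ=90°, α=105°
  dir = (cos 105°, sin 105°) = (-0.2588, 0.9659); from cell (5,1)
  next x-line at t=2.5887, next y-line at t=0.7247; Δt_x=3.8637, Δt_y=1.0353
    y: enter (5,2) at t=0.7247
    y: enter (5,3) at t=1.7600
    x: enter (4,3) at t=2.5887
    y: enter (4,4) at t=2.7952
    y: enter (4,5) at t=3.8305
    y: enter (4,6) at t=4.8658
    y: enter (4,7) at t=5.9011
    x: enter (3,7) at t=6.4524
    y: enter (3,8) at t=6.9364
    y: enter (3,9) at t=7.9716 ← occupied
  → r_4 = 7.9716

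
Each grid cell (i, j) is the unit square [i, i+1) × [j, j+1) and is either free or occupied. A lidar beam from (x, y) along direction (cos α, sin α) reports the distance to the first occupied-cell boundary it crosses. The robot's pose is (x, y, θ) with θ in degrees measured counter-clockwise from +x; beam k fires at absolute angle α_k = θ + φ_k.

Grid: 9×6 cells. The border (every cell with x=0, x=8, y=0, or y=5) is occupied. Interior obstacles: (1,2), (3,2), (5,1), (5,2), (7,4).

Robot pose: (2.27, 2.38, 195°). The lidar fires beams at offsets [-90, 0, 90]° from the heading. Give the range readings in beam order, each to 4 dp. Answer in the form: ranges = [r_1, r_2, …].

beam 1: φ=-90°, α=105°
  dir = (cos 105°, sin 105°) = (-0.2588, 0.9659); from cell (2,2)
  next x-line at t=1.0432, next y-line at t=0.6419; Δt_x=3.8637, Δt_y=1.0353
    y: enter (2,3) at t=0.6419
    x: enter (1,3) at t=1.0432
    y: enter (1,4) at t=1.6771
    y: enter (1,5) at t=2.7124 ← occupied
  → r_1 = 2.7124
beam 2: φ=0°, α=195°
  dir = (cos 195°, sin 195°) = (-0.9659, -0.2588); from cell (2,2)
  next x-line at t=0.2795, next y-line at t=1.4682; Δt_x=1.0353, Δt_y=3.8637
    x: enter (1,2) at t=0.2795 ← occupied
  → r_2 = 0.2795
beam 3: φ=90°, α=285°
  dir = (cos 285°, sin 285°) = (0.2588, -0.9659); from cell (2,2)
  next x-line at t=2.8205, next y-line at t=0.3934; Δt_x=3.8637, Δt_y=1.0353
    y: enter (2,1) at t=0.3934
    y: enter (2,0) at t=1.4287 ← occupied
  → r_3 = 1.4287

ranges = [2.7124, 0.2795, 1.4287]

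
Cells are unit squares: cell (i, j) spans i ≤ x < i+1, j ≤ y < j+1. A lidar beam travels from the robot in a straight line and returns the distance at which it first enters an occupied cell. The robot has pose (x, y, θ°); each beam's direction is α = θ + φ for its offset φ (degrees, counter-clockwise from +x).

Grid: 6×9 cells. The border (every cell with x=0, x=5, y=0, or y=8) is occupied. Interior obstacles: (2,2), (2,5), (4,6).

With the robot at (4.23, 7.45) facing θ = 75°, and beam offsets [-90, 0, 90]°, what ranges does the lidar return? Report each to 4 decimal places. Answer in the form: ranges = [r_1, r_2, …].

ranges = [0.7972, 0.5694, 2.1250]

beam 1: φ=-90°, α=345°
  d=(0.9659,-0.2588)  start (4,7)  tX=0.7972 tY=1.7387  stride 1/|dx|=1.0353 1/|dy|=3.8637
    cross x-line → (5,7), t=0.7972 (wall)
  → r_1 = 0.7972
beam 2: φ=0°, α=75°
  d=(0.2588,0.9659)  start (4,7)  tX=2.9751 tY=0.5694  stride 1/|dx|=3.8637 1/|dy|=1.0353
    cross y-line → (4,8), t=0.5694 (wall)
  → r_2 = 0.5694
beam 3: φ=90°, α=165°
  d=(-0.9659,0.2588)  start (4,7)  tX=0.2381 tY=2.1250  stride 1/|dx|=1.0353 1/|dy|=3.8637
    cross x-line → (3,7), t=0.2381
    cross x-line → (2,7), t=1.2734
    cross y-line → (2,8), t=2.1250 (wall)
  → r_3 = 2.1250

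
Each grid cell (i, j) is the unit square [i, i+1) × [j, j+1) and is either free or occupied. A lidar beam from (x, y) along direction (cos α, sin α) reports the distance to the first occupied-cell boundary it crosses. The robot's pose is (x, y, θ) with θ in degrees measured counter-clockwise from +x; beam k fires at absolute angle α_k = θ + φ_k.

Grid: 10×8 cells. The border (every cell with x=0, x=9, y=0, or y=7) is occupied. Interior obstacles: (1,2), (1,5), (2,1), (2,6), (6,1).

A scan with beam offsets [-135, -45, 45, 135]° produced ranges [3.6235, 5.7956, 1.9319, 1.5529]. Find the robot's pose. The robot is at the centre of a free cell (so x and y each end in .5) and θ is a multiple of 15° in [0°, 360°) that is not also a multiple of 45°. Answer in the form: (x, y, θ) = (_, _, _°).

The pose lattice has 43·16 = 688 candidates. Test each by forward raycasting.
  (4.5, 1.5, 345°): beam 1 = 1.0000 ≠ 3.6235 ✗
  (5.5, 1.5, 255°): beam 1 = 5.1962 ≠ 3.6235 ✗
  (5.5, 3.5, 240°): beam 2 = 3.6235 ≠ 5.7956 ✗
  …
  (7.5, 3.5, 210°): r_1=3.6235, r_2=5.7956, r_3=1.9319, r_4=1.5529 — all match ✓
Unique over the lattice → pose = (7.5, 3.5, 210°).

(x, y, θ) = (7.5, 3.5, 210°)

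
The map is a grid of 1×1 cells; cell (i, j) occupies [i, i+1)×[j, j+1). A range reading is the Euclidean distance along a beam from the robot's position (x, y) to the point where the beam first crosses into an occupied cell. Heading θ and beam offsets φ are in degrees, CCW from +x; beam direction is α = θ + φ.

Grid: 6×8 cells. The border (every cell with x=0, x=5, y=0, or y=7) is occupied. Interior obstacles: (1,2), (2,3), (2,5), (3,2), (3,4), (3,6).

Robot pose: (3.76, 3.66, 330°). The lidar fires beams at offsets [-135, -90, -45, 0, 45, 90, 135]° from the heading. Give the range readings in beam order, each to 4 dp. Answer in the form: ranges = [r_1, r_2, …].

beam 1: φ=-135°, α=195°
  dir = (cos 195°, sin 195°) = (-0.9659, -0.2588); from cell (3,3)
  next x-line at t=0.7868, next y-line at t=2.5500; Δt_x=1.0353, Δt_y=3.8637
    x: enter (2,3) at t=0.7868 ← occupied
  → r_1 = 0.7868
beam 2: φ=-90°, α=240°
  dir = (cos 240°, sin 240°) = (-0.5000, -0.8660); from cell (3,3)
  next x-line at t=1.5200, next y-line at t=0.7621; Δt_x=2.0000, Δt_y=1.1547
    y: enter (3,2) at t=0.7621 ← occupied
  → r_2 = 0.7621
beam 3: φ=-45°, α=285°
  dir = (cos 285°, sin 285°) = (0.2588, -0.9659); from cell (3,3)
  next x-line at t=0.9273, next y-line at t=0.6833; Δt_x=3.8637, Δt_y=1.0353
    y: enter (3,2) at t=0.6833 ← occupied
  → r_3 = 0.6833
beam 4: φ=0°, α=330°
  dir = (cos 330°, sin 330°) = (0.8660, -0.5000); from cell (3,3)
  next x-line at t=0.2771, next y-line at t=1.3200; Δt_x=1.1547, Δt_y=2.0000
    x: enter (4,3) at t=0.2771
    y: enter (4,2) at t=1.3200
    x: enter (5,2) at t=1.4318 ← occupied
  → r_4 = 1.4318
beam 5: φ=45°, α=15°
  dir = (cos 15°, sin 15°) = (0.9659, 0.2588); from cell (3,3)
  next x-line at t=0.2485, next y-line at t=1.3137; Δt_x=1.0353, Δt_y=3.8637
    x: enter (4,3) at t=0.2485
    x: enter (5,3) at t=1.2837 ← occupied
  → r_5 = 1.2837
beam 6: φ=90°, α=60°
  dir = (cos 60°, sin 60°) = (0.5000, 0.8660); from cell (3,3)
  next x-line at t=0.4800, next y-line at t=0.3926; Δt_x=2.0000, Δt_y=1.1547
    y: enter (3,4) at t=0.3926 ← occupied
  → r_6 = 0.3926
beam 7: φ=135°, α=105°
  dir = (cos 105°, sin 105°) = (-0.2588, 0.9659); from cell (3,3)
  next x-line at t=2.9364, next y-line at t=0.3520; Δt_x=3.8637, Δt_y=1.0353
    y: enter (3,4) at t=0.3520 ← occupied
  → r_7 = 0.3520

ranges = [0.7868, 0.7621, 0.6833, 1.4318, 1.2837, 0.3926, 0.3520]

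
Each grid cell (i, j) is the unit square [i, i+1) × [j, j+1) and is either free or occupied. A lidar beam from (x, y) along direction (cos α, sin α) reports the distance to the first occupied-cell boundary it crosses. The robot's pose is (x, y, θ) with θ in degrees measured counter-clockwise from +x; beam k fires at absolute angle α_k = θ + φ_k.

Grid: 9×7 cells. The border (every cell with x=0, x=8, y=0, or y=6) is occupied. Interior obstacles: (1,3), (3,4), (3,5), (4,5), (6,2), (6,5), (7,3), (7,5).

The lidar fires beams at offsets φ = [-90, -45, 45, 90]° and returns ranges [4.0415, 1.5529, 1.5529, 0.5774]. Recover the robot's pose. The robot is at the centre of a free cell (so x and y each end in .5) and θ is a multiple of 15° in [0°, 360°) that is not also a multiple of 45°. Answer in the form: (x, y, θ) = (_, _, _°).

(x, y, θ) = (6.5, 4.5, 330°)

Enumerate (i+0.5, j+0.5, θ) over the 27 free cells and 16 admissible headings. For each, cast all 4 beams and compare to the given ranges.
  (7.5, 2.5, 195°): beam 1 = 0.5176 ≠ 4.0415 ✗
  (2.5, 2.5, 60°): beam 1 = 3.0000 ≠ 4.0415 ✗
  (6.5, 4.5, 60°): beam 1 = 1.0000 ≠ 4.0415 ✗
  (6.5, 4.5, 195°): beam 1 = 0.5176 ≠ 4.0415 ✗
  …
  (6.5, 4.5, 330°): r_1=4.0415, r_2=1.5529, r_3=1.5529, r_4=0.5774 — all match ✓
Only this pose fits every beam.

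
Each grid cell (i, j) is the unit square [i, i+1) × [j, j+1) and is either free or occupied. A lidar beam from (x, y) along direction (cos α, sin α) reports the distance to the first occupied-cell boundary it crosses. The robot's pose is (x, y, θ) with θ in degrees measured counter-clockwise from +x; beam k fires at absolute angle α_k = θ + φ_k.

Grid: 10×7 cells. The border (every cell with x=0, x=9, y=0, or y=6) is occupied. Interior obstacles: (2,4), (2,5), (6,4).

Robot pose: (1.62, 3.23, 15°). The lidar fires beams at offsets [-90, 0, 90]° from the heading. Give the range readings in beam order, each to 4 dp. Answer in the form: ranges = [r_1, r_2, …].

beam 1: φ=-90°, α=285°
  cosα=0.2588 sinα=-0.9659 | (1,3) | tMaxX 1.4682 tMaxY 0.2381 | tΔX 3.8637 tΔY 1.0353
    t=0.2381 [y] (1,2)
    t=1.2734 [y] (1,1)
    t=1.4682 [x] (2,1)
    t=2.3087 [y] (2,0) — stop
  → r_1 = 2.3087
beam 2: φ=0°, α=15°
  cosα=0.9659 sinα=0.2588 | (1,3) | tMaxX 0.3934 tMaxY 2.9751 | tΔX 1.0353 tΔY 3.8637
    t=0.3934 [x] (2,3)
    t=1.4287 [x] (3,3)
    t=2.4640 [x] (4,3)
    t=2.9751 [y] (4,4)
    t=3.4992 [x] (5,4)
    t=4.5345 [x] (6,4) — stop
  → r_2 = 4.5345
beam 3: φ=90°, α=105°
  cosα=-0.2588 sinα=0.9659 | (1,3) | tMaxX 2.3955 tMaxY 0.7972 | tΔX 3.8637 tΔY 1.0353
    t=0.7972 [y] (1,4)
    t=1.8324 [y] (1,5)
    t=2.3955 [x] (0,5) — stop
  → r_3 = 2.3955

ranges = [2.3087, 4.5345, 2.3955]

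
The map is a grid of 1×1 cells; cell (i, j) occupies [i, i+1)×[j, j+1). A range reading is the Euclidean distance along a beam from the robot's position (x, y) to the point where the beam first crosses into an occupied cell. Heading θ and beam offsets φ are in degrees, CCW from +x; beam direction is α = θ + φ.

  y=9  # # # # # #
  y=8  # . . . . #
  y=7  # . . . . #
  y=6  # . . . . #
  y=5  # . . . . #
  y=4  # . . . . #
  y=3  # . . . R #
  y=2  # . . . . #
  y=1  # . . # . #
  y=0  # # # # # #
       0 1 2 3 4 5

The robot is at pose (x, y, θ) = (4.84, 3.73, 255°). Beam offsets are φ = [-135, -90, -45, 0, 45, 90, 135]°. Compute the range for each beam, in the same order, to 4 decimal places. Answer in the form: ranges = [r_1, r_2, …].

beam 1: φ=-135°, α=120°
  d=(-0.5000,0.8660)  start (4,3)  tX=1.6800 tY=0.3118  stride 1/|dx|=2.0000 1/|dy|=1.1547
    cross y-line → (4,4), t=0.3118
    cross y-line → (4,5), t=1.4665
    cross x-line → (3,5), t=1.6800
    cross y-line → (3,6), t=2.6212
    cross x-line → (2,6), t=3.6800
    cross y-line → (2,7), t=3.7759
    cross y-line → (2,8), t=4.9306
    cross x-line → (1,8), t=5.6800
    cross y-line → (1,9), t=6.0853 (wall)
  → r_1 = 6.0853
beam 2: φ=-90°, α=165°
  d=(-0.9659,0.2588)  start (4,3)  tX=0.8696 tY=1.0432  stride 1/|dx|=1.0353 1/|dy|=3.8637
    cross x-line → (3,3), t=0.8696
    cross y-line → (3,4), t=1.0432
    cross x-line → (2,4), t=1.9049
    cross x-line → (1,4), t=2.9402
    cross x-line → (0,4), t=3.9755 (wall)
  → r_2 = 3.9755
beam 3: φ=-45°, α=210°
  d=(-0.8660,-0.5000)  start (4,3)  tX=0.9699 tY=1.4600  stride 1/|dx|=1.1547 1/|dy|=2.0000
    cross x-line → (3,3), t=0.9699
    cross y-line → (3,2), t=1.4600
    cross x-line → (2,2), t=2.1246
    cross x-line → (1,2), t=3.2793
    cross y-line → (1,1), t=3.4600
    cross x-line → (0,1), t=4.4341 (wall)
  → r_3 = 4.4341
beam 4: φ=0°, α=255°
  d=(-0.2588,-0.9659)  start (4,3)  tX=3.2455 tY=0.7558  stride 1/|dx|=3.8637 1/|dy|=1.0353
    cross y-line → (4,2), t=0.7558
    cross y-line → (4,1), t=1.7910
    cross y-line → (4,0), t=2.8263 (wall)
  → r_4 = 2.8263
beam 5: φ=45°, α=300°
  d=(0.5000,-0.8660)  start (4,3)  tX=0.3200 tY=0.8429  stride 1/|dx|=2.0000 1/|dy|=1.1547
    cross x-line → (5,3), t=0.3200 (wall)
  → r_5 = 0.3200
beam 6: φ=90°, α=345°
  d=(0.9659,-0.2588)  start (4,3)  tX=0.1656 tY=2.8205  stride 1/|dx|=1.0353 1/|dy|=3.8637
    cross x-line → (5,3), t=0.1656 (wall)
  → r_6 = 0.1656
beam 7: φ=135°, α=30°
  d=(0.8660,0.5000)  start (4,3)  tX=0.1848 tY=0.5400  stride 1/|dx|=1.1547 1/|dy|=2.0000
    cross x-line → (5,3), t=0.1848 (wall)
  → r_7 = 0.1848

ranges = [6.0853, 3.9755, 4.4341, 2.8263, 0.3200, 0.1656, 0.1848]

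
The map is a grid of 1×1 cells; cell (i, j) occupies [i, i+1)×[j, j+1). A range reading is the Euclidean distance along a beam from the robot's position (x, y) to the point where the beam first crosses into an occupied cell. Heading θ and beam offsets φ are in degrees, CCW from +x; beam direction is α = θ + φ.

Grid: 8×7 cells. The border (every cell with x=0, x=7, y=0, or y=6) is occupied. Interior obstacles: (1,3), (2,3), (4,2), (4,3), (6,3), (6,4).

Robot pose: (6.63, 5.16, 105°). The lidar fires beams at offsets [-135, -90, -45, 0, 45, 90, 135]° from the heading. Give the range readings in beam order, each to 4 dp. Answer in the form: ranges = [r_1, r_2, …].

ranges = [0.3200, 0.3831, 0.7400, 0.8696, 1.6800, 0.6182, 0.1848]

beam 1: φ=-135°, α=330°
  d=(0.8660,-0.5000)  start (6,5)  tX=0.4272 tY=0.3200  stride 1/|dx|=1.1547 1/|dy|=2.0000
    cross y-line → (6,4), t=0.3200 (wall)
  → r_1 = 0.3200
beam 2: φ=-90°, α=15°
  d=(0.9659,0.2588)  start (6,5)  tX=0.3831 tY=3.2455  stride 1/|dx|=1.0353 1/|dy|=3.8637
    cross x-line → (7,5), t=0.3831 (wall)
  → r_2 = 0.3831
beam 3: φ=-45°, α=60°
  d=(0.5000,0.8660)  start (6,5)  tX=0.7400 tY=0.9699  stride 1/|dx|=2.0000 1/|dy|=1.1547
    cross x-line → (7,5), t=0.7400 (wall)
  → r_3 = 0.7400
beam 4: φ=0°, α=105°
  d=(-0.2588,0.9659)  start (6,5)  tX=2.4341 tY=0.8696  stride 1/|dx|=3.8637 1/|dy|=1.0353
    cross y-line → (6,6), t=0.8696 (wall)
  → r_4 = 0.8696
beam 5: φ=45°, α=150°
  d=(-0.8660,0.5000)  start (6,5)  tX=0.7275 tY=1.6800  stride 1/|dx|=1.1547 1/|dy|=2.0000
    cross x-line → (5,5), t=0.7275
    cross y-line → (5,6), t=1.6800 (wall)
  → r_5 = 1.6800
beam 6: φ=90°, α=195°
  d=(-0.9659,-0.2588)  start (6,5)  tX=0.6522 tY=0.6182  stride 1/|dx|=1.0353 1/|dy|=3.8637
    cross y-line → (6,4), t=0.6182 (wall)
  → r_6 = 0.6182
beam 7: φ=135°, α=240°
  d=(-0.5000,-0.8660)  start (6,5)  tX=1.2600 tY=0.1848  stride 1/|dx|=2.0000 1/|dy|=1.1547
    cross y-line → (6,4), t=0.1848 (wall)
  → r_7 = 0.1848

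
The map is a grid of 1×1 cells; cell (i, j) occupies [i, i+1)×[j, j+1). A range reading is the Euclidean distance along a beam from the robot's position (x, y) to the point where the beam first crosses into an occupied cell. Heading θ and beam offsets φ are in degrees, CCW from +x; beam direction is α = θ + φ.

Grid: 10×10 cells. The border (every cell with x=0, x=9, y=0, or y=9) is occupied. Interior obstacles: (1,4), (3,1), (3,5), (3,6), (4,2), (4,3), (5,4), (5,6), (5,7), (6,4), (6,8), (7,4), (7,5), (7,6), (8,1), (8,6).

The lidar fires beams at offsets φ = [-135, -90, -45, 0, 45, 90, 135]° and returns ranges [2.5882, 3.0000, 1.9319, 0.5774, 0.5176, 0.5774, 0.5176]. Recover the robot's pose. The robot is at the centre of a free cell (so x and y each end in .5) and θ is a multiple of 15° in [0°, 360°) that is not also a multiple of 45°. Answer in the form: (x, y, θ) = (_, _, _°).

The pose lattice has 48·16 = 768 candidates. Test each by forward raycasting.
  (1.5, 8.5, 120°): beam 1 = 3.6235 ≠ 2.5882 ✗
  (6.5, 7.5, 345°): beam 1 = 0.5774 ≠ 2.5882 ✗
  (2.5, 5.5, 120°): beam 1 = 0.5176 ≠ 2.5882 ✗
  (8.5, 5.5, 105°): beam 1 = 0.5774 ≠ 2.5882 ✗
  …
  (5.5, 3.5, 60°): r_1=2.5882, r_2=3.0000, r_3=1.9319, r_4=0.5774, r_5=0.5176, r_6=0.5774, r_7=0.5176 — all match ✓
Only this pose fits every beam.

(x, y, θ) = (5.5, 3.5, 60°)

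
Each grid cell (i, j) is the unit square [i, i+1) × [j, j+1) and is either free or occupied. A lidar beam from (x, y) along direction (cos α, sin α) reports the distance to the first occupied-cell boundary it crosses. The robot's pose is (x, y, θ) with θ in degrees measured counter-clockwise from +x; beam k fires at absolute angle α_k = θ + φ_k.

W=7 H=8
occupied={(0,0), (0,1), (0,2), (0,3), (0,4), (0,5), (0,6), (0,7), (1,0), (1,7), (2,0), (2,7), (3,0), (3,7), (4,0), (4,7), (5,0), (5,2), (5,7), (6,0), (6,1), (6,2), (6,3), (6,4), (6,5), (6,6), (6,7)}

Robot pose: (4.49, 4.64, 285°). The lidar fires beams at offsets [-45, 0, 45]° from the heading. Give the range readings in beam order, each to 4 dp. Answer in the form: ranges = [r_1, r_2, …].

ranges = [4.2031, 1.9705, 1.7436]

beam 1: φ=-45°, α=240°
  d=(-0.5000,-0.8660)  start (4,4)  tX=0.9800 tY=0.7390  stride 1/|dx|=2.0000 1/|dy|=1.1547
    cross y-line → (4,3), t=0.7390
    cross x-line → (3,3), t=0.9800
    cross y-line → (3,2), t=1.8937
    cross x-line → (2,2), t=2.9800
    cross y-line → (2,1), t=3.0484
    cross y-line → (2,0), t=4.2031 (wall)
  → r_1 = 4.2031
beam 2: φ=0°, α=285°
  d=(0.2588,-0.9659)  start (4,4)  tX=1.9705 tY=0.6626  stride 1/|dx|=3.8637 1/|dy|=1.0353
    cross y-line → (4,3), t=0.6626
    cross y-line → (4,2), t=1.6979
    cross x-line → (5,2), t=1.9705 (wall)
  → r_2 = 1.9705
beam 3: φ=45°, α=330°
  d=(0.8660,-0.5000)  start (4,4)  tX=0.5889 tY=1.2800  stride 1/|dx|=1.1547 1/|dy|=2.0000
    cross x-line → (5,4), t=0.5889
    cross y-line → (5,3), t=1.2800
    cross x-line → (6,3), t=1.7436 (wall)
  → r_3 = 1.7436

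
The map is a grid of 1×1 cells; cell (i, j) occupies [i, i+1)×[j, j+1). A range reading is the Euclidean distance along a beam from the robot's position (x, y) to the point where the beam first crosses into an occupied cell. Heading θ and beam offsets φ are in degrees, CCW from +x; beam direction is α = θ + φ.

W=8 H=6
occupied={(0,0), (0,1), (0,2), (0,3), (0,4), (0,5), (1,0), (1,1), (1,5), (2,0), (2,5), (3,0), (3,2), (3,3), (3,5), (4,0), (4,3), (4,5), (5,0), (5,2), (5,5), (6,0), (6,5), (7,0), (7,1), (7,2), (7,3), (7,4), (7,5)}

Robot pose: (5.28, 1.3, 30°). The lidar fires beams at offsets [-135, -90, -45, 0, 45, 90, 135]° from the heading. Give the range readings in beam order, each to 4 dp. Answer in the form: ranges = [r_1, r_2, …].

beam 1: φ=-135°, α=255°
  dir = (cos 255°, sin 255°) = (-0.2588, -0.9659); from cell (5,1)
  next x-line at t=1.0818, next y-line at t=0.3106; Δt_x=3.8637, Δt_y=1.0353
    y: enter (5,0) at t=0.3106 ← occupied
  → r_1 = 0.3106
beam 2: φ=-90°, α=300°
  dir = (cos 300°, sin 300°) = (0.5000, -0.8660); from cell (5,1)
  next x-line at t=1.4400, next y-line at t=0.3464; Δt_x=2.0000, Δt_y=1.1547
    y: enter (5,0) at t=0.3464 ← occupied
  → r_2 = 0.3464
beam 3: φ=-45°, α=345°
  dir = (cos 345°, sin 345°) = (0.9659, -0.2588); from cell (5,1)
  next x-line at t=0.7454, next y-line at t=1.1591; Δt_x=1.0353, Δt_y=3.8637
    x: enter (6,1) at t=0.7454
    y: enter (6,0) at t=1.1591 ← occupied
  → r_3 = 1.1591
beam 4: φ=0°, α=30°
  dir = (cos 30°, sin 30°) = (0.8660, 0.5000); from cell (5,1)
  next x-line at t=0.8314, next y-line at t=1.4000; Δt_x=1.1547, Δt_y=2.0000
    x: enter (6,1) at t=0.8314
    y: enter (6,2) at t=1.4000
    x: enter (7,2) at t=1.9861 ← occupied
  → r_4 = 1.9861
beam 5: φ=45°, α=75°
  dir = (cos 75°, sin 75°) = (0.2588, 0.9659); from cell (5,1)
  next x-line at t=2.7819, next y-line at t=0.7247; Δt_x=3.8637, Δt_y=1.0353
    y: enter (5,2) at t=0.7247 ← occupied
  → r_5 = 0.7247
beam 6: φ=90°, α=120°
  dir = (cos 120°, sin 120°) = (-0.5000, 0.8660); from cell (5,1)
  next x-line at t=0.5600, next y-line at t=0.8083; Δt_x=2.0000, Δt_y=1.1547
    x: enter (4,1) at t=0.5600
    y: enter (4,2) at t=0.8083
    y: enter (4,3) at t=1.9630 ← occupied
  → r_6 = 1.9630
beam 7: φ=135°, α=165°
  dir = (cos 165°, sin 165°) = (-0.9659, 0.2588); from cell (5,1)
  next x-line at t=0.2899, next y-line at t=2.7046; Δt_x=1.0353, Δt_y=3.8637
    x: enter (4,1) at t=0.2899
    x: enter (3,1) at t=1.3252
    x: enter (2,1) at t=2.3604
    y: enter (2,2) at t=2.7046
    x: enter (1,2) at t=3.3957
    x: enter (0,2) at t=4.4310 ← occupied
  → r_7 = 4.4310

ranges = [0.3106, 0.3464, 1.1591, 1.9861, 0.7247, 1.9630, 4.4310]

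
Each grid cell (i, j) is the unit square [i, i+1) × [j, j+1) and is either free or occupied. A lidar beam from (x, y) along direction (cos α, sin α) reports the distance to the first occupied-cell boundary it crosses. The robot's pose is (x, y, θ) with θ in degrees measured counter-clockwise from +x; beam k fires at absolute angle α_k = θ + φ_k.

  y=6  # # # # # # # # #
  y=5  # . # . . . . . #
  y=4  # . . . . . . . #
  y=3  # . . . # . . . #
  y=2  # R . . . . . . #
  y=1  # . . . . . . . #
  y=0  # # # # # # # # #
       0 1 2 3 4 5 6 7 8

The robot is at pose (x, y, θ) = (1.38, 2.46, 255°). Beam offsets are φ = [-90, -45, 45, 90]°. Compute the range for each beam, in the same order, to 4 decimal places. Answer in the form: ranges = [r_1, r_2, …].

ranges = [0.3934, 0.4388, 1.6859, 5.6410]

beam 1: φ=-90°, α=165°
  dir = (cos 165°, sin 165°) = (-0.9659, 0.2588); from cell (1,2)
  next x-line at t=0.3934, next y-line at t=2.0864; Δt_x=1.0353, Δt_y=3.8637
    x: enter (0,2) at t=0.3934 ← occupied
  → r_1 = 0.3934
beam 2: φ=-45°, α=210°
  dir = (cos 210°, sin 210°) = (-0.8660, -0.5000); from cell (1,2)
  next x-line at t=0.4388, next y-line at t=0.9200; Δt_x=1.1547, Δt_y=2.0000
    x: enter (0,2) at t=0.4388 ← occupied
  → r_2 = 0.4388
beam 3: φ=45°, α=300°
  dir = (cos 300°, sin 300°) = (0.5000, -0.8660); from cell (1,2)
  next x-line at t=1.2400, next y-line at t=0.5312; Δt_x=2.0000, Δt_y=1.1547
    y: enter (1,1) at t=0.5312
    x: enter (2,1) at t=1.2400
    y: enter (2,0) at t=1.6859 ← occupied
  → r_3 = 1.6859
beam 4: φ=90°, α=345°
  dir = (cos 345°, sin 345°) = (0.9659, -0.2588); from cell (1,2)
  next x-line at t=0.6419, next y-line at t=1.7773; Δt_x=1.0353, Δt_y=3.8637
    x: enter (2,2) at t=0.6419
    x: enter (3,2) at t=1.6771
    y: enter (3,1) at t=1.7773
    x: enter (4,1) at t=2.7124
    x: enter (5,1) at t=3.7477
    x: enter (6,1) at t=4.7830
    y: enter (6,0) at t=5.6410 ← occupied
  → r_4 = 5.6410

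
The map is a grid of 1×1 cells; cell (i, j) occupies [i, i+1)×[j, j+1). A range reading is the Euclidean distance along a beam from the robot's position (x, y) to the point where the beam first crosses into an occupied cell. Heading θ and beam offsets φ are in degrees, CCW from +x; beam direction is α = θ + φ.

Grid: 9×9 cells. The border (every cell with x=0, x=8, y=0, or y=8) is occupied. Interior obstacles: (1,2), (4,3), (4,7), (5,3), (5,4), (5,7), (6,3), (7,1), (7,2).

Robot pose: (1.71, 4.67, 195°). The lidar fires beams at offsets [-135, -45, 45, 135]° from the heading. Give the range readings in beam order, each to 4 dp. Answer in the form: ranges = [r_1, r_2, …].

beam 1: φ=-135°, α=60°
  d=(0.5000,0.8660)  start (1,4)  tX=0.5800 tY=0.3811  stride 1/|dx|=2.0000 1/|dy|=1.1547
    cross y-line → (1,5), t=0.3811
    cross x-line → (2,5), t=0.5800
    cross y-line → (2,6), t=1.5358
    cross x-line → (3,6), t=2.5800
    cross y-line → (3,7), t=2.6905
    cross y-line → (3,8), t=3.8452 (wall)
  → r_1 = 3.8452
beam 2: φ=-45°, α=150°
  d=(-0.8660,0.5000)  start (1,4)  tX=0.8198 tY=0.6600  stride 1/|dx|=1.1547 1/|dy|=2.0000
    cross y-line → (1,5), t=0.6600
    cross x-line → (0,5), t=0.8198 (wall)
  → r_2 = 0.8198
beam 3: φ=45°, α=240°
  d=(-0.5000,-0.8660)  start (1,4)  tX=1.4200 tY=0.7736  stride 1/|dx|=2.0000 1/|dy|=1.1547
    cross y-line → (1,3), t=0.7736
    cross x-line → (0,3), t=1.4200 (wall)
  → r_3 = 1.4200
beam 4: φ=135°, α=330°
  d=(0.8660,-0.5000)  start (1,4)  tX=0.3349 tY=1.3400  stride 1/|dx|=1.1547 1/|dy|=2.0000
    cross x-line → (2,4), t=0.3349
    cross y-line → (2,3), t=1.3400
    cross x-line → (3,3), t=1.4896
    cross x-line → (4,3), t=2.6443 (wall)
  → r_4 = 2.6443

ranges = [3.8452, 0.8198, 1.4200, 2.6443]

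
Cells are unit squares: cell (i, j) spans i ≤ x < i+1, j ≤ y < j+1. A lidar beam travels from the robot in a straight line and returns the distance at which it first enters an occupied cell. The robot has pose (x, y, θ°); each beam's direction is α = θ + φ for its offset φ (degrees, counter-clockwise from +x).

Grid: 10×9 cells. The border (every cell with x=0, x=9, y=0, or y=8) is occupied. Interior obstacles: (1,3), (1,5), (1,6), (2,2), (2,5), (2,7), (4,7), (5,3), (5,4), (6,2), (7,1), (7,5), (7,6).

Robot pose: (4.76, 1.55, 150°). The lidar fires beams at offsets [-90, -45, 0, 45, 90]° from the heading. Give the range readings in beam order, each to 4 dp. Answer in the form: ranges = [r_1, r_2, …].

beam 1: φ=-90°, α=60°
  cosα=0.5000 sinα=0.8660 | (4,1) | tMaxX 0.4800 tMaxY 0.5196 | tΔX 2.0000 tΔY 1.1547
    t=0.4800 [x] (5,1)
    t=0.5196 [y] (5,2)
    t=1.6743 [y] (5,3) — stop
  → r_1 = 1.6743
beam 2: φ=-45°, α=105°
  cosα=-0.2588 sinα=0.9659 | (4,1) | tMaxX 2.9364 tMaxY 0.4659 | tΔX 3.8637 tΔY 1.0353
    t=0.4659 [y] (4,2)
    t=1.5012 [y] (4,3)
    t=2.5364 [y] (4,4)
    t=2.9364 [x] (3,4)
    t=3.5717 [y] (3,5)
    t=4.6070 [y] (3,6)
    t=5.6423 [y] (3,7)
    t=6.6775 [y] (3,8) — stop
  → r_2 = 6.6775
beam 3: φ=0°, α=150°
  cosα=-0.8660 sinα=0.5000 | (4,1) | tMaxX 0.8776 tMaxY 0.9000 | tΔX 1.1547 tΔY 2.0000
    t=0.8776 [x] (3,1)
    t=0.9000 [y] (3,2)
    t=2.0323 [x] (2,2) — stop
  → r_3 = 2.0323
beam 4: φ=45°, α=195°
  cosα=-0.9659 sinα=-0.2588 | (4,1) | tMaxX 0.7868 tMaxY 2.1250 | tΔX 1.0353 tΔY 3.8637
    t=0.7868 [x] (3,1)
    t=1.8221 [x] (2,1)
    t=2.1250 [y] (2,0) — stop
  → r_4 = 2.1250
beam 5: φ=90°, α=240°
  cosα=-0.5000 sinα=-0.8660 | (4,1) | tMaxX 1.5200 tMaxY 0.6351 | tΔX 2.0000 tΔY 1.1547
    t=0.6351 [y] (4,0) — stop
  → r_5 = 0.6351

ranges = [1.6743, 6.6775, 2.0323, 2.1250, 0.6351]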